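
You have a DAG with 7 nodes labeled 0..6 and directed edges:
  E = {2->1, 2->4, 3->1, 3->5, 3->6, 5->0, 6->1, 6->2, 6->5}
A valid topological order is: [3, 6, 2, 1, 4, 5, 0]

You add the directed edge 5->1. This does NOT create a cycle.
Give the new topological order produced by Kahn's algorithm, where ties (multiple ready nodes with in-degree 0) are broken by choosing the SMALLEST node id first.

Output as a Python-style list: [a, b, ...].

Answer: [3, 6, 2, 4, 5, 0, 1]

Derivation:
Old toposort: [3, 6, 2, 1, 4, 5, 0]
Added edge: 5->1
Position of 5 (5) > position of 1 (3). Must reorder: 5 must now come before 1.
Run Kahn's algorithm (break ties by smallest node id):
  initial in-degrees: [1, 4, 1, 0, 1, 2, 1]
  ready (indeg=0): [3]
  pop 3: indeg[1]->3; indeg[5]->1; indeg[6]->0 | ready=[6] | order so far=[3]
  pop 6: indeg[1]->2; indeg[2]->0; indeg[5]->0 | ready=[2, 5] | order so far=[3, 6]
  pop 2: indeg[1]->1; indeg[4]->0 | ready=[4, 5] | order so far=[3, 6, 2]
  pop 4: no out-edges | ready=[5] | order so far=[3, 6, 2, 4]
  pop 5: indeg[0]->0; indeg[1]->0 | ready=[0, 1] | order so far=[3, 6, 2, 4, 5]
  pop 0: no out-edges | ready=[1] | order so far=[3, 6, 2, 4, 5, 0]
  pop 1: no out-edges | ready=[] | order so far=[3, 6, 2, 4, 5, 0, 1]
  Result: [3, 6, 2, 4, 5, 0, 1]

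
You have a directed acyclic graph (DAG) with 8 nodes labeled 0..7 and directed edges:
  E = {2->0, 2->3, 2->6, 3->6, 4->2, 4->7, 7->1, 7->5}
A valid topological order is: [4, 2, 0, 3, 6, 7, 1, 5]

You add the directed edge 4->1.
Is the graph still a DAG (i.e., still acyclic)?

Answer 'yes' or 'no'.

Answer: yes

Derivation:
Given toposort: [4, 2, 0, 3, 6, 7, 1, 5]
Position of 4: index 0; position of 1: index 6
New edge 4->1: forward
Forward edge: respects the existing order. Still a DAG, same toposort still valid.
Still a DAG? yes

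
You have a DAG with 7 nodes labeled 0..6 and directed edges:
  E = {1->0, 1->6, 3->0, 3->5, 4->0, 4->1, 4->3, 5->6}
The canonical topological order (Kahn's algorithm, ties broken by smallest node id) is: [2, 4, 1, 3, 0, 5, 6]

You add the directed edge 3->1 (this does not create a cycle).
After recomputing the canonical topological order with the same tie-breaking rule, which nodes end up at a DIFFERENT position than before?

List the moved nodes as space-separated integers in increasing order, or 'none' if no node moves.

Answer: 1 3

Derivation:
Old toposort: [2, 4, 1, 3, 0, 5, 6]
Added edge 3->1
Recompute Kahn (smallest-id tiebreak):
  initial in-degrees: [3, 2, 0, 1, 0, 1, 2]
  ready (indeg=0): [2, 4]
  pop 2: no out-edges | ready=[4] | order so far=[2]
  pop 4: indeg[0]->2; indeg[1]->1; indeg[3]->0 | ready=[3] | order so far=[2, 4]
  pop 3: indeg[0]->1; indeg[1]->0; indeg[5]->0 | ready=[1, 5] | order so far=[2, 4, 3]
  pop 1: indeg[0]->0; indeg[6]->1 | ready=[0, 5] | order so far=[2, 4, 3, 1]
  pop 0: no out-edges | ready=[5] | order so far=[2, 4, 3, 1, 0]
  pop 5: indeg[6]->0 | ready=[6] | order so far=[2, 4, 3, 1, 0, 5]
  pop 6: no out-edges | ready=[] | order so far=[2, 4, 3, 1, 0, 5, 6]
New canonical toposort: [2, 4, 3, 1, 0, 5, 6]
Compare positions:
  Node 0: index 4 -> 4 (same)
  Node 1: index 2 -> 3 (moved)
  Node 2: index 0 -> 0 (same)
  Node 3: index 3 -> 2 (moved)
  Node 4: index 1 -> 1 (same)
  Node 5: index 5 -> 5 (same)
  Node 6: index 6 -> 6 (same)
Nodes that changed position: 1 3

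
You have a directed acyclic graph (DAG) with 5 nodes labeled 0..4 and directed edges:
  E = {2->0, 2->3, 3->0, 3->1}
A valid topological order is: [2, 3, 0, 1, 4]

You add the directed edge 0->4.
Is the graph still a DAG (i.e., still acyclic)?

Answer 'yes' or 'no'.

Answer: yes

Derivation:
Given toposort: [2, 3, 0, 1, 4]
Position of 0: index 2; position of 4: index 4
New edge 0->4: forward
Forward edge: respects the existing order. Still a DAG, same toposort still valid.
Still a DAG? yes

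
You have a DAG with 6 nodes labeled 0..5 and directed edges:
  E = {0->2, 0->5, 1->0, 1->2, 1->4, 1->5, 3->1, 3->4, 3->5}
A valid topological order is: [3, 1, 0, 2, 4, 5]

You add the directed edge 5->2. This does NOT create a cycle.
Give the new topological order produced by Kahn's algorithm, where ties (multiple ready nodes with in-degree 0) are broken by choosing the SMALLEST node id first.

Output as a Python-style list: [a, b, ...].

Old toposort: [3, 1, 0, 2, 4, 5]
Added edge: 5->2
Position of 5 (5) > position of 2 (3). Must reorder: 5 must now come before 2.
Run Kahn's algorithm (break ties by smallest node id):
  initial in-degrees: [1, 1, 3, 0, 2, 3]
  ready (indeg=0): [3]
  pop 3: indeg[1]->0; indeg[4]->1; indeg[5]->2 | ready=[1] | order so far=[3]
  pop 1: indeg[0]->0; indeg[2]->2; indeg[4]->0; indeg[5]->1 | ready=[0, 4] | order so far=[3, 1]
  pop 0: indeg[2]->1; indeg[5]->0 | ready=[4, 5] | order so far=[3, 1, 0]
  pop 4: no out-edges | ready=[5] | order so far=[3, 1, 0, 4]
  pop 5: indeg[2]->0 | ready=[2] | order so far=[3, 1, 0, 4, 5]
  pop 2: no out-edges | ready=[] | order so far=[3, 1, 0, 4, 5, 2]
  Result: [3, 1, 0, 4, 5, 2]

Answer: [3, 1, 0, 4, 5, 2]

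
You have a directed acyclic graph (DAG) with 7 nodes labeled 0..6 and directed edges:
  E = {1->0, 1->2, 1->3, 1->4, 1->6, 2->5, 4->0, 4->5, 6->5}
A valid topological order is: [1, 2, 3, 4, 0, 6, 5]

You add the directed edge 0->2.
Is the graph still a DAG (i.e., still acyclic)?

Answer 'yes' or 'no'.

Answer: yes

Derivation:
Given toposort: [1, 2, 3, 4, 0, 6, 5]
Position of 0: index 4; position of 2: index 1
New edge 0->2: backward (u after v in old order)
Backward edge: old toposort is now invalid. Check if this creates a cycle.
Does 2 already reach 0? Reachable from 2: [2, 5]. NO -> still a DAG (reorder needed).
Still a DAG? yes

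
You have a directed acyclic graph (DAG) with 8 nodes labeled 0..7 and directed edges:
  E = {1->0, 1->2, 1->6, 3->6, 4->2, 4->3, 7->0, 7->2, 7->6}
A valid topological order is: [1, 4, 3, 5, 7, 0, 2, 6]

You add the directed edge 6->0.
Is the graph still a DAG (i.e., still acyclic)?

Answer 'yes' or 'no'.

Given toposort: [1, 4, 3, 5, 7, 0, 2, 6]
Position of 6: index 7; position of 0: index 5
New edge 6->0: backward (u after v in old order)
Backward edge: old toposort is now invalid. Check if this creates a cycle.
Does 0 already reach 6? Reachable from 0: [0]. NO -> still a DAG (reorder needed).
Still a DAG? yes

Answer: yes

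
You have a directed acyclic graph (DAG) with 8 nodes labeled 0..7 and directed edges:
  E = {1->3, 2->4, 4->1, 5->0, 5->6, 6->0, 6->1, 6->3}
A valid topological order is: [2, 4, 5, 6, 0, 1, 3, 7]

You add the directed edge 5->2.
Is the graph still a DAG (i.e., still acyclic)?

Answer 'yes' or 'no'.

Given toposort: [2, 4, 5, 6, 0, 1, 3, 7]
Position of 5: index 2; position of 2: index 0
New edge 5->2: backward (u after v in old order)
Backward edge: old toposort is now invalid. Check if this creates a cycle.
Does 2 already reach 5? Reachable from 2: [1, 2, 3, 4]. NO -> still a DAG (reorder needed).
Still a DAG? yes

Answer: yes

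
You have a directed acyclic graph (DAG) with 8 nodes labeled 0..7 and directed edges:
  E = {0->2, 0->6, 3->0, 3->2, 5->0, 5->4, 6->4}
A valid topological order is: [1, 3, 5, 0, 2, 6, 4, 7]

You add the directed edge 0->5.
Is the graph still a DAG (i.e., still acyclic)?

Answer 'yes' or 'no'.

Given toposort: [1, 3, 5, 0, 2, 6, 4, 7]
Position of 0: index 3; position of 5: index 2
New edge 0->5: backward (u after v in old order)
Backward edge: old toposort is now invalid. Check if this creates a cycle.
Does 5 already reach 0? Reachable from 5: [0, 2, 4, 5, 6]. YES -> cycle!
Still a DAG? no

Answer: no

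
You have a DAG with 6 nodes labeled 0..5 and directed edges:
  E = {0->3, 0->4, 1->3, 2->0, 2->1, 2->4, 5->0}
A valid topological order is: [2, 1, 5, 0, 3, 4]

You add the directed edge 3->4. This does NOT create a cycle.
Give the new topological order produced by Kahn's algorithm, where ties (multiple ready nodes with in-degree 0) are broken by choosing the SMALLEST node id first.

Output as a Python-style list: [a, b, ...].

Answer: [2, 1, 5, 0, 3, 4]

Derivation:
Old toposort: [2, 1, 5, 0, 3, 4]
Added edge: 3->4
Position of 3 (4) < position of 4 (5). Old order still valid.
Run Kahn's algorithm (break ties by smallest node id):
  initial in-degrees: [2, 1, 0, 2, 3, 0]
  ready (indeg=0): [2, 5]
  pop 2: indeg[0]->1; indeg[1]->0; indeg[4]->2 | ready=[1, 5] | order so far=[2]
  pop 1: indeg[3]->1 | ready=[5] | order so far=[2, 1]
  pop 5: indeg[0]->0 | ready=[0] | order so far=[2, 1, 5]
  pop 0: indeg[3]->0; indeg[4]->1 | ready=[3] | order so far=[2, 1, 5, 0]
  pop 3: indeg[4]->0 | ready=[4] | order so far=[2, 1, 5, 0, 3]
  pop 4: no out-edges | ready=[] | order so far=[2, 1, 5, 0, 3, 4]
  Result: [2, 1, 5, 0, 3, 4]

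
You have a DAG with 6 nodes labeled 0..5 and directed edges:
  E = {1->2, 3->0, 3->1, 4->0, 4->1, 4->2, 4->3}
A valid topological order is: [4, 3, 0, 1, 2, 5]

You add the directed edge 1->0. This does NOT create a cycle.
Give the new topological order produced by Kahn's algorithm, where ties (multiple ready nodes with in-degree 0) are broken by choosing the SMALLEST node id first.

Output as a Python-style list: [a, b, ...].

Answer: [4, 3, 1, 0, 2, 5]

Derivation:
Old toposort: [4, 3, 0, 1, 2, 5]
Added edge: 1->0
Position of 1 (3) > position of 0 (2). Must reorder: 1 must now come before 0.
Run Kahn's algorithm (break ties by smallest node id):
  initial in-degrees: [3, 2, 2, 1, 0, 0]
  ready (indeg=0): [4, 5]
  pop 4: indeg[0]->2; indeg[1]->1; indeg[2]->1; indeg[3]->0 | ready=[3, 5] | order so far=[4]
  pop 3: indeg[0]->1; indeg[1]->0 | ready=[1, 5] | order so far=[4, 3]
  pop 1: indeg[0]->0; indeg[2]->0 | ready=[0, 2, 5] | order so far=[4, 3, 1]
  pop 0: no out-edges | ready=[2, 5] | order so far=[4, 3, 1, 0]
  pop 2: no out-edges | ready=[5] | order so far=[4, 3, 1, 0, 2]
  pop 5: no out-edges | ready=[] | order so far=[4, 3, 1, 0, 2, 5]
  Result: [4, 3, 1, 0, 2, 5]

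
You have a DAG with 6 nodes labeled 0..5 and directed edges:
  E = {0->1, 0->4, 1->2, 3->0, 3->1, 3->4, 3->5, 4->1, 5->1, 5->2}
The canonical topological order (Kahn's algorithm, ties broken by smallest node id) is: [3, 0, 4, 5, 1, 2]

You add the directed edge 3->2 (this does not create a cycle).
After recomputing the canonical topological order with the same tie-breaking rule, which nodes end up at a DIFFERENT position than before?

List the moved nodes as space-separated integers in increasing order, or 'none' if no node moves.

Old toposort: [3, 0, 4, 5, 1, 2]
Added edge 3->2
Recompute Kahn (smallest-id tiebreak):
  initial in-degrees: [1, 4, 3, 0, 2, 1]
  ready (indeg=0): [3]
  pop 3: indeg[0]->0; indeg[1]->3; indeg[2]->2; indeg[4]->1; indeg[5]->0 | ready=[0, 5] | order so far=[3]
  pop 0: indeg[1]->2; indeg[4]->0 | ready=[4, 5] | order so far=[3, 0]
  pop 4: indeg[1]->1 | ready=[5] | order so far=[3, 0, 4]
  pop 5: indeg[1]->0; indeg[2]->1 | ready=[1] | order so far=[3, 0, 4, 5]
  pop 1: indeg[2]->0 | ready=[2] | order so far=[3, 0, 4, 5, 1]
  pop 2: no out-edges | ready=[] | order so far=[3, 0, 4, 5, 1, 2]
New canonical toposort: [3, 0, 4, 5, 1, 2]
Compare positions:
  Node 0: index 1 -> 1 (same)
  Node 1: index 4 -> 4 (same)
  Node 2: index 5 -> 5 (same)
  Node 3: index 0 -> 0 (same)
  Node 4: index 2 -> 2 (same)
  Node 5: index 3 -> 3 (same)
Nodes that changed position: none

Answer: none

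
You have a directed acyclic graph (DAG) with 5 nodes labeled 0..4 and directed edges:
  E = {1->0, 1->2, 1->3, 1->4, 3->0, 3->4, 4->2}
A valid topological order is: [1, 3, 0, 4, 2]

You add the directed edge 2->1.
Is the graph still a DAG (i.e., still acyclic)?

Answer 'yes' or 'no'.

Answer: no

Derivation:
Given toposort: [1, 3, 0, 4, 2]
Position of 2: index 4; position of 1: index 0
New edge 2->1: backward (u after v in old order)
Backward edge: old toposort is now invalid. Check if this creates a cycle.
Does 1 already reach 2? Reachable from 1: [0, 1, 2, 3, 4]. YES -> cycle!
Still a DAG? no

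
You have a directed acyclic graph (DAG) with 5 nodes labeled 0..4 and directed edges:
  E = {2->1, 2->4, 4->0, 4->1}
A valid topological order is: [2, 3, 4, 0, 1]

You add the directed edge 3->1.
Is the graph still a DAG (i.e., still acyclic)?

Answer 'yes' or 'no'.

Given toposort: [2, 3, 4, 0, 1]
Position of 3: index 1; position of 1: index 4
New edge 3->1: forward
Forward edge: respects the existing order. Still a DAG, same toposort still valid.
Still a DAG? yes

Answer: yes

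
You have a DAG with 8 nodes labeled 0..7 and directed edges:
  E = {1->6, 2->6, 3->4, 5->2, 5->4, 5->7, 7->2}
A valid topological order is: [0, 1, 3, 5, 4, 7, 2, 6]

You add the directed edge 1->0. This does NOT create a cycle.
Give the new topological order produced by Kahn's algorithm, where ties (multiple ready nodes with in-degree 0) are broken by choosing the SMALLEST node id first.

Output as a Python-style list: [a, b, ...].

Answer: [1, 0, 3, 5, 4, 7, 2, 6]

Derivation:
Old toposort: [0, 1, 3, 5, 4, 7, 2, 6]
Added edge: 1->0
Position of 1 (1) > position of 0 (0). Must reorder: 1 must now come before 0.
Run Kahn's algorithm (break ties by smallest node id):
  initial in-degrees: [1, 0, 2, 0, 2, 0, 2, 1]
  ready (indeg=0): [1, 3, 5]
  pop 1: indeg[0]->0; indeg[6]->1 | ready=[0, 3, 5] | order so far=[1]
  pop 0: no out-edges | ready=[3, 5] | order so far=[1, 0]
  pop 3: indeg[4]->1 | ready=[5] | order so far=[1, 0, 3]
  pop 5: indeg[2]->1; indeg[4]->0; indeg[7]->0 | ready=[4, 7] | order so far=[1, 0, 3, 5]
  pop 4: no out-edges | ready=[7] | order so far=[1, 0, 3, 5, 4]
  pop 7: indeg[2]->0 | ready=[2] | order so far=[1, 0, 3, 5, 4, 7]
  pop 2: indeg[6]->0 | ready=[6] | order so far=[1, 0, 3, 5, 4, 7, 2]
  pop 6: no out-edges | ready=[] | order so far=[1, 0, 3, 5, 4, 7, 2, 6]
  Result: [1, 0, 3, 5, 4, 7, 2, 6]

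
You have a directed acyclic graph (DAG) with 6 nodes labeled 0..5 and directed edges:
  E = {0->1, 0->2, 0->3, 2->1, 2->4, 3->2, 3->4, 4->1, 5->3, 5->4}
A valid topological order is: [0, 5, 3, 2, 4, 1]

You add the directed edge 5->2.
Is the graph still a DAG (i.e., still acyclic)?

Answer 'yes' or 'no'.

Answer: yes

Derivation:
Given toposort: [0, 5, 3, 2, 4, 1]
Position of 5: index 1; position of 2: index 3
New edge 5->2: forward
Forward edge: respects the existing order. Still a DAG, same toposort still valid.
Still a DAG? yes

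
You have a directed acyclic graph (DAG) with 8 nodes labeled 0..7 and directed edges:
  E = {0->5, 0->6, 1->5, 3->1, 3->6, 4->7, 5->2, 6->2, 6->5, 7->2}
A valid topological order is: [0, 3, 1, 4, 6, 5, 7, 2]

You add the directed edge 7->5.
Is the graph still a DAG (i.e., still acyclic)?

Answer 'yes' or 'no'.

Given toposort: [0, 3, 1, 4, 6, 5, 7, 2]
Position of 7: index 6; position of 5: index 5
New edge 7->5: backward (u after v in old order)
Backward edge: old toposort is now invalid. Check if this creates a cycle.
Does 5 already reach 7? Reachable from 5: [2, 5]. NO -> still a DAG (reorder needed).
Still a DAG? yes

Answer: yes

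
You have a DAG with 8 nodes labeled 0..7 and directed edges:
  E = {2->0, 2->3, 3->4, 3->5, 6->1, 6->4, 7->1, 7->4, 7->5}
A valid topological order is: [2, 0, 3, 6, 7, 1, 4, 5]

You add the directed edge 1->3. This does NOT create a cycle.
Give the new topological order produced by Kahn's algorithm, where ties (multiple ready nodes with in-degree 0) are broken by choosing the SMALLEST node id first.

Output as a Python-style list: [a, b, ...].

Answer: [2, 0, 6, 7, 1, 3, 4, 5]

Derivation:
Old toposort: [2, 0, 3, 6, 7, 1, 4, 5]
Added edge: 1->3
Position of 1 (5) > position of 3 (2). Must reorder: 1 must now come before 3.
Run Kahn's algorithm (break ties by smallest node id):
  initial in-degrees: [1, 2, 0, 2, 3, 2, 0, 0]
  ready (indeg=0): [2, 6, 7]
  pop 2: indeg[0]->0; indeg[3]->1 | ready=[0, 6, 7] | order so far=[2]
  pop 0: no out-edges | ready=[6, 7] | order so far=[2, 0]
  pop 6: indeg[1]->1; indeg[4]->2 | ready=[7] | order so far=[2, 0, 6]
  pop 7: indeg[1]->0; indeg[4]->1; indeg[5]->1 | ready=[1] | order so far=[2, 0, 6, 7]
  pop 1: indeg[3]->0 | ready=[3] | order so far=[2, 0, 6, 7, 1]
  pop 3: indeg[4]->0; indeg[5]->0 | ready=[4, 5] | order so far=[2, 0, 6, 7, 1, 3]
  pop 4: no out-edges | ready=[5] | order so far=[2, 0, 6, 7, 1, 3, 4]
  pop 5: no out-edges | ready=[] | order so far=[2, 0, 6, 7, 1, 3, 4, 5]
  Result: [2, 0, 6, 7, 1, 3, 4, 5]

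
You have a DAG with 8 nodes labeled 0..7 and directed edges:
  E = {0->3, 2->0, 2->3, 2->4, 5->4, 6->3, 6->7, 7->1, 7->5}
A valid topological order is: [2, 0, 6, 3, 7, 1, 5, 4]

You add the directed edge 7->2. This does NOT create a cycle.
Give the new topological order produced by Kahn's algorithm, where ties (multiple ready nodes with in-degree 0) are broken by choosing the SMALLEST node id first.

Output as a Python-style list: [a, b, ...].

Answer: [6, 7, 1, 2, 0, 3, 5, 4]

Derivation:
Old toposort: [2, 0, 6, 3, 7, 1, 5, 4]
Added edge: 7->2
Position of 7 (4) > position of 2 (0). Must reorder: 7 must now come before 2.
Run Kahn's algorithm (break ties by smallest node id):
  initial in-degrees: [1, 1, 1, 3, 2, 1, 0, 1]
  ready (indeg=0): [6]
  pop 6: indeg[3]->2; indeg[7]->0 | ready=[7] | order so far=[6]
  pop 7: indeg[1]->0; indeg[2]->0; indeg[5]->0 | ready=[1, 2, 5] | order so far=[6, 7]
  pop 1: no out-edges | ready=[2, 5] | order so far=[6, 7, 1]
  pop 2: indeg[0]->0; indeg[3]->1; indeg[4]->1 | ready=[0, 5] | order so far=[6, 7, 1, 2]
  pop 0: indeg[3]->0 | ready=[3, 5] | order so far=[6, 7, 1, 2, 0]
  pop 3: no out-edges | ready=[5] | order so far=[6, 7, 1, 2, 0, 3]
  pop 5: indeg[4]->0 | ready=[4] | order so far=[6, 7, 1, 2, 0, 3, 5]
  pop 4: no out-edges | ready=[] | order so far=[6, 7, 1, 2, 0, 3, 5, 4]
  Result: [6, 7, 1, 2, 0, 3, 5, 4]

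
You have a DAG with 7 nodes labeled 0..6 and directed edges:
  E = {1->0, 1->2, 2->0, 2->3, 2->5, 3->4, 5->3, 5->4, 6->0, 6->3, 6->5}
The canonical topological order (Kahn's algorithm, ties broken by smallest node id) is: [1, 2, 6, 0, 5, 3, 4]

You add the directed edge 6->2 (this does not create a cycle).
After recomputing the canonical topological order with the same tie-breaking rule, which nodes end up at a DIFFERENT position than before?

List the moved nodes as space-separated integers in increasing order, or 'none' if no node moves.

Old toposort: [1, 2, 6, 0, 5, 3, 4]
Added edge 6->2
Recompute Kahn (smallest-id tiebreak):
  initial in-degrees: [3, 0, 2, 3, 2, 2, 0]
  ready (indeg=0): [1, 6]
  pop 1: indeg[0]->2; indeg[2]->1 | ready=[6] | order so far=[1]
  pop 6: indeg[0]->1; indeg[2]->0; indeg[3]->2; indeg[5]->1 | ready=[2] | order so far=[1, 6]
  pop 2: indeg[0]->0; indeg[3]->1; indeg[5]->0 | ready=[0, 5] | order so far=[1, 6, 2]
  pop 0: no out-edges | ready=[5] | order so far=[1, 6, 2, 0]
  pop 5: indeg[3]->0; indeg[4]->1 | ready=[3] | order so far=[1, 6, 2, 0, 5]
  pop 3: indeg[4]->0 | ready=[4] | order so far=[1, 6, 2, 0, 5, 3]
  pop 4: no out-edges | ready=[] | order so far=[1, 6, 2, 0, 5, 3, 4]
New canonical toposort: [1, 6, 2, 0, 5, 3, 4]
Compare positions:
  Node 0: index 3 -> 3 (same)
  Node 1: index 0 -> 0 (same)
  Node 2: index 1 -> 2 (moved)
  Node 3: index 5 -> 5 (same)
  Node 4: index 6 -> 6 (same)
  Node 5: index 4 -> 4 (same)
  Node 6: index 2 -> 1 (moved)
Nodes that changed position: 2 6

Answer: 2 6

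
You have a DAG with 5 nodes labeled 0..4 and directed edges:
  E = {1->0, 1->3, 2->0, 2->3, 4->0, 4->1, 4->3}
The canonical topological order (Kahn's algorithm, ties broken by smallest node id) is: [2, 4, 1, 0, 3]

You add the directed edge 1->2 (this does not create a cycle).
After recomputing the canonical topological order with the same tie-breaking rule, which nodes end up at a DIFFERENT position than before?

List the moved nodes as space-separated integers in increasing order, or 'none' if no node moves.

Old toposort: [2, 4, 1, 0, 3]
Added edge 1->2
Recompute Kahn (smallest-id tiebreak):
  initial in-degrees: [3, 1, 1, 3, 0]
  ready (indeg=0): [4]
  pop 4: indeg[0]->2; indeg[1]->0; indeg[3]->2 | ready=[1] | order so far=[4]
  pop 1: indeg[0]->1; indeg[2]->0; indeg[3]->1 | ready=[2] | order so far=[4, 1]
  pop 2: indeg[0]->0; indeg[3]->0 | ready=[0, 3] | order so far=[4, 1, 2]
  pop 0: no out-edges | ready=[3] | order so far=[4, 1, 2, 0]
  pop 3: no out-edges | ready=[] | order so far=[4, 1, 2, 0, 3]
New canonical toposort: [4, 1, 2, 0, 3]
Compare positions:
  Node 0: index 3 -> 3 (same)
  Node 1: index 2 -> 1 (moved)
  Node 2: index 0 -> 2 (moved)
  Node 3: index 4 -> 4 (same)
  Node 4: index 1 -> 0 (moved)
Nodes that changed position: 1 2 4

Answer: 1 2 4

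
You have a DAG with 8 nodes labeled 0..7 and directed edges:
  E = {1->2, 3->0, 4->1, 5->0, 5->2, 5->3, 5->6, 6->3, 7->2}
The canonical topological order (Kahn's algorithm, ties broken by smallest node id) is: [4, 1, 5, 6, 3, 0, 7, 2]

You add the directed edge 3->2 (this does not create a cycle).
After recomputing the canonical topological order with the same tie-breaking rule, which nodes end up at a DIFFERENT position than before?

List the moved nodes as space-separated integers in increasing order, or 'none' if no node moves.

Old toposort: [4, 1, 5, 6, 3, 0, 7, 2]
Added edge 3->2
Recompute Kahn (smallest-id tiebreak):
  initial in-degrees: [2, 1, 4, 2, 0, 0, 1, 0]
  ready (indeg=0): [4, 5, 7]
  pop 4: indeg[1]->0 | ready=[1, 5, 7] | order so far=[4]
  pop 1: indeg[2]->3 | ready=[5, 7] | order so far=[4, 1]
  pop 5: indeg[0]->1; indeg[2]->2; indeg[3]->1; indeg[6]->0 | ready=[6, 7] | order so far=[4, 1, 5]
  pop 6: indeg[3]->0 | ready=[3, 7] | order so far=[4, 1, 5, 6]
  pop 3: indeg[0]->0; indeg[2]->1 | ready=[0, 7] | order so far=[4, 1, 5, 6, 3]
  pop 0: no out-edges | ready=[7] | order so far=[4, 1, 5, 6, 3, 0]
  pop 7: indeg[2]->0 | ready=[2] | order so far=[4, 1, 5, 6, 3, 0, 7]
  pop 2: no out-edges | ready=[] | order so far=[4, 1, 5, 6, 3, 0, 7, 2]
New canonical toposort: [4, 1, 5, 6, 3, 0, 7, 2]
Compare positions:
  Node 0: index 5 -> 5 (same)
  Node 1: index 1 -> 1 (same)
  Node 2: index 7 -> 7 (same)
  Node 3: index 4 -> 4 (same)
  Node 4: index 0 -> 0 (same)
  Node 5: index 2 -> 2 (same)
  Node 6: index 3 -> 3 (same)
  Node 7: index 6 -> 6 (same)
Nodes that changed position: none

Answer: none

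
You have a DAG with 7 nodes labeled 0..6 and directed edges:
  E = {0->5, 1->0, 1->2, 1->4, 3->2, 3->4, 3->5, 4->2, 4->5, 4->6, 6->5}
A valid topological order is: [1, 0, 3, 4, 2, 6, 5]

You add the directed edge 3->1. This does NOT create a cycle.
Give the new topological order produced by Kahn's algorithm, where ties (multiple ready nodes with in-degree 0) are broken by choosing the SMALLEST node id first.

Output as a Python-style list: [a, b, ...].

Old toposort: [1, 0, 3, 4, 2, 6, 5]
Added edge: 3->1
Position of 3 (2) > position of 1 (0). Must reorder: 3 must now come before 1.
Run Kahn's algorithm (break ties by smallest node id):
  initial in-degrees: [1, 1, 3, 0, 2, 4, 1]
  ready (indeg=0): [3]
  pop 3: indeg[1]->0; indeg[2]->2; indeg[4]->1; indeg[5]->3 | ready=[1] | order so far=[3]
  pop 1: indeg[0]->0; indeg[2]->1; indeg[4]->0 | ready=[0, 4] | order so far=[3, 1]
  pop 0: indeg[5]->2 | ready=[4] | order so far=[3, 1, 0]
  pop 4: indeg[2]->0; indeg[5]->1; indeg[6]->0 | ready=[2, 6] | order so far=[3, 1, 0, 4]
  pop 2: no out-edges | ready=[6] | order so far=[3, 1, 0, 4, 2]
  pop 6: indeg[5]->0 | ready=[5] | order so far=[3, 1, 0, 4, 2, 6]
  pop 5: no out-edges | ready=[] | order so far=[3, 1, 0, 4, 2, 6, 5]
  Result: [3, 1, 0, 4, 2, 6, 5]

Answer: [3, 1, 0, 4, 2, 6, 5]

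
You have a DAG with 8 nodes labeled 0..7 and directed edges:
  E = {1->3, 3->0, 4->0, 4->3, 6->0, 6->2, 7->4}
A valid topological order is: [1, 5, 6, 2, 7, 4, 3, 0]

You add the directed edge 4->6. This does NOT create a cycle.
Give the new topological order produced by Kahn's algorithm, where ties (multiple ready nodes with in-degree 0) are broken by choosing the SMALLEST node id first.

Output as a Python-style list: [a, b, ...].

Answer: [1, 5, 7, 4, 3, 6, 0, 2]

Derivation:
Old toposort: [1, 5, 6, 2, 7, 4, 3, 0]
Added edge: 4->6
Position of 4 (5) > position of 6 (2). Must reorder: 4 must now come before 6.
Run Kahn's algorithm (break ties by smallest node id):
  initial in-degrees: [3, 0, 1, 2, 1, 0, 1, 0]
  ready (indeg=0): [1, 5, 7]
  pop 1: indeg[3]->1 | ready=[5, 7] | order so far=[1]
  pop 5: no out-edges | ready=[7] | order so far=[1, 5]
  pop 7: indeg[4]->0 | ready=[4] | order so far=[1, 5, 7]
  pop 4: indeg[0]->2; indeg[3]->0; indeg[6]->0 | ready=[3, 6] | order so far=[1, 5, 7, 4]
  pop 3: indeg[0]->1 | ready=[6] | order so far=[1, 5, 7, 4, 3]
  pop 6: indeg[0]->0; indeg[2]->0 | ready=[0, 2] | order so far=[1, 5, 7, 4, 3, 6]
  pop 0: no out-edges | ready=[2] | order so far=[1, 5, 7, 4, 3, 6, 0]
  pop 2: no out-edges | ready=[] | order so far=[1, 5, 7, 4, 3, 6, 0, 2]
  Result: [1, 5, 7, 4, 3, 6, 0, 2]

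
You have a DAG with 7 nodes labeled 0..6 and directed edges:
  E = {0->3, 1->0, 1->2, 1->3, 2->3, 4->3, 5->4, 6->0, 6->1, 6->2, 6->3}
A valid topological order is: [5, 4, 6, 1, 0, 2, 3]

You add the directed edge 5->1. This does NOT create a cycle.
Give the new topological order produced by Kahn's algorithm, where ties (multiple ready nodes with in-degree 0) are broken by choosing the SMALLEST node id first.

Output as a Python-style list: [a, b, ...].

Answer: [5, 4, 6, 1, 0, 2, 3]

Derivation:
Old toposort: [5, 4, 6, 1, 0, 2, 3]
Added edge: 5->1
Position of 5 (0) < position of 1 (3). Old order still valid.
Run Kahn's algorithm (break ties by smallest node id):
  initial in-degrees: [2, 2, 2, 5, 1, 0, 0]
  ready (indeg=0): [5, 6]
  pop 5: indeg[1]->1; indeg[4]->0 | ready=[4, 6] | order so far=[5]
  pop 4: indeg[3]->4 | ready=[6] | order so far=[5, 4]
  pop 6: indeg[0]->1; indeg[1]->0; indeg[2]->1; indeg[3]->3 | ready=[1] | order so far=[5, 4, 6]
  pop 1: indeg[0]->0; indeg[2]->0; indeg[3]->2 | ready=[0, 2] | order so far=[5, 4, 6, 1]
  pop 0: indeg[3]->1 | ready=[2] | order so far=[5, 4, 6, 1, 0]
  pop 2: indeg[3]->0 | ready=[3] | order so far=[5, 4, 6, 1, 0, 2]
  pop 3: no out-edges | ready=[] | order so far=[5, 4, 6, 1, 0, 2, 3]
  Result: [5, 4, 6, 1, 0, 2, 3]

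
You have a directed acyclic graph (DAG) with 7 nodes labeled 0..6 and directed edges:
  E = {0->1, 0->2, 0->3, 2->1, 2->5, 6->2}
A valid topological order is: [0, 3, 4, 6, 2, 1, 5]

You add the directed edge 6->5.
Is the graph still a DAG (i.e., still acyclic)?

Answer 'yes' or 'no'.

Answer: yes

Derivation:
Given toposort: [0, 3, 4, 6, 2, 1, 5]
Position of 6: index 3; position of 5: index 6
New edge 6->5: forward
Forward edge: respects the existing order. Still a DAG, same toposort still valid.
Still a DAG? yes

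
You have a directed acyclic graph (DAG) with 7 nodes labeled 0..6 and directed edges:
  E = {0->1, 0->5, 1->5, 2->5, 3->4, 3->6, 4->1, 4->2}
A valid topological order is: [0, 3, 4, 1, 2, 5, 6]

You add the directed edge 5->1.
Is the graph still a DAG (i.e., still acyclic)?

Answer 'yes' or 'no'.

Answer: no

Derivation:
Given toposort: [0, 3, 4, 1, 2, 5, 6]
Position of 5: index 5; position of 1: index 3
New edge 5->1: backward (u after v in old order)
Backward edge: old toposort is now invalid. Check if this creates a cycle.
Does 1 already reach 5? Reachable from 1: [1, 5]. YES -> cycle!
Still a DAG? no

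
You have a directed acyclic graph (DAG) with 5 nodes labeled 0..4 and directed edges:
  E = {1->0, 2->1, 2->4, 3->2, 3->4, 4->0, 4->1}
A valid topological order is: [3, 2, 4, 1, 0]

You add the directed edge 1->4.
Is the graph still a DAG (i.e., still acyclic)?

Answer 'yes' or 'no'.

Given toposort: [3, 2, 4, 1, 0]
Position of 1: index 3; position of 4: index 2
New edge 1->4: backward (u after v in old order)
Backward edge: old toposort is now invalid. Check if this creates a cycle.
Does 4 already reach 1? Reachable from 4: [0, 1, 4]. YES -> cycle!
Still a DAG? no

Answer: no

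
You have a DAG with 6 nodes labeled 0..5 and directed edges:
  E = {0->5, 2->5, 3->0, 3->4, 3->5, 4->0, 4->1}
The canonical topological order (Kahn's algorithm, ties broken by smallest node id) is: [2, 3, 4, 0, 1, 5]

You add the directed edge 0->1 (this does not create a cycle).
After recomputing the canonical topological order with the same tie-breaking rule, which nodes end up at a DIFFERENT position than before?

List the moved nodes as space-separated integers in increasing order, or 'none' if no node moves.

Old toposort: [2, 3, 4, 0, 1, 5]
Added edge 0->1
Recompute Kahn (smallest-id tiebreak):
  initial in-degrees: [2, 2, 0, 0, 1, 3]
  ready (indeg=0): [2, 3]
  pop 2: indeg[5]->2 | ready=[3] | order so far=[2]
  pop 3: indeg[0]->1; indeg[4]->0; indeg[5]->1 | ready=[4] | order so far=[2, 3]
  pop 4: indeg[0]->0; indeg[1]->1 | ready=[0] | order so far=[2, 3, 4]
  pop 0: indeg[1]->0; indeg[5]->0 | ready=[1, 5] | order so far=[2, 3, 4, 0]
  pop 1: no out-edges | ready=[5] | order so far=[2, 3, 4, 0, 1]
  pop 5: no out-edges | ready=[] | order so far=[2, 3, 4, 0, 1, 5]
New canonical toposort: [2, 3, 4, 0, 1, 5]
Compare positions:
  Node 0: index 3 -> 3 (same)
  Node 1: index 4 -> 4 (same)
  Node 2: index 0 -> 0 (same)
  Node 3: index 1 -> 1 (same)
  Node 4: index 2 -> 2 (same)
  Node 5: index 5 -> 5 (same)
Nodes that changed position: none

Answer: none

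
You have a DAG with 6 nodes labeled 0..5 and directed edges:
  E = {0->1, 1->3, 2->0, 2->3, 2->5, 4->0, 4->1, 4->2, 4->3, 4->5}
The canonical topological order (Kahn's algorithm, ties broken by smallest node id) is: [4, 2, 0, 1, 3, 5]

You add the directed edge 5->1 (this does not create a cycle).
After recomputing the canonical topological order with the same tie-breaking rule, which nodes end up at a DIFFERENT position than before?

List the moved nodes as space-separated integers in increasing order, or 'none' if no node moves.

Answer: 1 3 5

Derivation:
Old toposort: [4, 2, 0, 1, 3, 5]
Added edge 5->1
Recompute Kahn (smallest-id tiebreak):
  initial in-degrees: [2, 3, 1, 3, 0, 2]
  ready (indeg=0): [4]
  pop 4: indeg[0]->1; indeg[1]->2; indeg[2]->0; indeg[3]->2; indeg[5]->1 | ready=[2] | order so far=[4]
  pop 2: indeg[0]->0; indeg[3]->1; indeg[5]->0 | ready=[0, 5] | order so far=[4, 2]
  pop 0: indeg[1]->1 | ready=[5] | order so far=[4, 2, 0]
  pop 5: indeg[1]->0 | ready=[1] | order so far=[4, 2, 0, 5]
  pop 1: indeg[3]->0 | ready=[3] | order so far=[4, 2, 0, 5, 1]
  pop 3: no out-edges | ready=[] | order so far=[4, 2, 0, 5, 1, 3]
New canonical toposort: [4, 2, 0, 5, 1, 3]
Compare positions:
  Node 0: index 2 -> 2 (same)
  Node 1: index 3 -> 4 (moved)
  Node 2: index 1 -> 1 (same)
  Node 3: index 4 -> 5 (moved)
  Node 4: index 0 -> 0 (same)
  Node 5: index 5 -> 3 (moved)
Nodes that changed position: 1 3 5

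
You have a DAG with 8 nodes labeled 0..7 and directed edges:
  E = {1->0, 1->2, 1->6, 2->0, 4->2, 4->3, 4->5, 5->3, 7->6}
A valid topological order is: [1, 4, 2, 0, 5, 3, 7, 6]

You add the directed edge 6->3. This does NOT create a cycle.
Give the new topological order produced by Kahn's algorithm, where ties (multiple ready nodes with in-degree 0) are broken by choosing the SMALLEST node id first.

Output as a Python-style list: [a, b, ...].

Answer: [1, 4, 2, 0, 5, 7, 6, 3]

Derivation:
Old toposort: [1, 4, 2, 0, 5, 3, 7, 6]
Added edge: 6->3
Position of 6 (7) > position of 3 (5). Must reorder: 6 must now come before 3.
Run Kahn's algorithm (break ties by smallest node id):
  initial in-degrees: [2, 0, 2, 3, 0, 1, 2, 0]
  ready (indeg=0): [1, 4, 7]
  pop 1: indeg[0]->1; indeg[2]->1; indeg[6]->1 | ready=[4, 7] | order so far=[1]
  pop 4: indeg[2]->0; indeg[3]->2; indeg[5]->0 | ready=[2, 5, 7] | order so far=[1, 4]
  pop 2: indeg[0]->0 | ready=[0, 5, 7] | order so far=[1, 4, 2]
  pop 0: no out-edges | ready=[5, 7] | order so far=[1, 4, 2, 0]
  pop 5: indeg[3]->1 | ready=[7] | order so far=[1, 4, 2, 0, 5]
  pop 7: indeg[6]->0 | ready=[6] | order so far=[1, 4, 2, 0, 5, 7]
  pop 6: indeg[3]->0 | ready=[3] | order so far=[1, 4, 2, 0, 5, 7, 6]
  pop 3: no out-edges | ready=[] | order so far=[1, 4, 2, 0, 5, 7, 6, 3]
  Result: [1, 4, 2, 0, 5, 7, 6, 3]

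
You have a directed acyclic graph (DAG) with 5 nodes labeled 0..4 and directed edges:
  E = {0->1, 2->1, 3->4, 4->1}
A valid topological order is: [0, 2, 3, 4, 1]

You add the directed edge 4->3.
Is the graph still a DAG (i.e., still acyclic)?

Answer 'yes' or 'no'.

Answer: no

Derivation:
Given toposort: [0, 2, 3, 4, 1]
Position of 4: index 3; position of 3: index 2
New edge 4->3: backward (u after v in old order)
Backward edge: old toposort is now invalid. Check if this creates a cycle.
Does 3 already reach 4? Reachable from 3: [1, 3, 4]. YES -> cycle!
Still a DAG? no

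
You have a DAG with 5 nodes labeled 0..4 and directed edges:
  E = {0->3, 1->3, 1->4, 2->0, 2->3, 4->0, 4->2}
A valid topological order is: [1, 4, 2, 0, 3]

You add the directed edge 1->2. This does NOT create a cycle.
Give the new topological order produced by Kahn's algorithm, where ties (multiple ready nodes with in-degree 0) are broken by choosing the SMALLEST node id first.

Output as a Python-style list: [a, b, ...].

Old toposort: [1, 4, 2, 0, 3]
Added edge: 1->2
Position of 1 (0) < position of 2 (2). Old order still valid.
Run Kahn's algorithm (break ties by smallest node id):
  initial in-degrees: [2, 0, 2, 3, 1]
  ready (indeg=0): [1]
  pop 1: indeg[2]->1; indeg[3]->2; indeg[4]->0 | ready=[4] | order so far=[1]
  pop 4: indeg[0]->1; indeg[2]->0 | ready=[2] | order so far=[1, 4]
  pop 2: indeg[0]->0; indeg[3]->1 | ready=[0] | order so far=[1, 4, 2]
  pop 0: indeg[3]->0 | ready=[3] | order so far=[1, 4, 2, 0]
  pop 3: no out-edges | ready=[] | order so far=[1, 4, 2, 0, 3]
  Result: [1, 4, 2, 0, 3]

Answer: [1, 4, 2, 0, 3]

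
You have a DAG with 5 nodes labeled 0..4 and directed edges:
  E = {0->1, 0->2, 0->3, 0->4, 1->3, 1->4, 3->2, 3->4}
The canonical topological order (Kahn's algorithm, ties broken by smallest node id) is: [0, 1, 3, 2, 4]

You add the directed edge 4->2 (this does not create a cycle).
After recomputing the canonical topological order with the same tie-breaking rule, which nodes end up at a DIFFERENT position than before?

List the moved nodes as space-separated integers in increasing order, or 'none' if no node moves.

Old toposort: [0, 1, 3, 2, 4]
Added edge 4->2
Recompute Kahn (smallest-id tiebreak):
  initial in-degrees: [0, 1, 3, 2, 3]
  ready (indeg=0): [0]
  pop 0: indeg[1]->0; indeg[2]->2; indeg[3]->1; indeg[4]->2 | ready=[1] | order so far=[0]
  pop 1: indeg[3]->0; indeg[4]->1 | ready=[3] | order so far=[0, 1]
  pop 3: indeg[2]->1; indeg[4]->0 | ready=[4] | order so far=[0, 1, 3]
  pop 4: indeg[2]->0 | ready=[2] | order so far=[0, 1, 3, 4]
  pop 2: no out-edges | ready=[] | order so far=[0, 1, 3, 4, 2]
New canonical toposort: [0, 1, 3, 4, 2]
Compare positions:
  Node 0: index 0 -> 0 (same)
  Node 1: index 1 -> 1 (same)
  Node 2: index 3 -> 4 (moved)
  Node 3: index 2 -> 2 (same)
  Node 4: index 4 -> 3 (moved)
Nodes that changed position: 2 4

Answer: 2 4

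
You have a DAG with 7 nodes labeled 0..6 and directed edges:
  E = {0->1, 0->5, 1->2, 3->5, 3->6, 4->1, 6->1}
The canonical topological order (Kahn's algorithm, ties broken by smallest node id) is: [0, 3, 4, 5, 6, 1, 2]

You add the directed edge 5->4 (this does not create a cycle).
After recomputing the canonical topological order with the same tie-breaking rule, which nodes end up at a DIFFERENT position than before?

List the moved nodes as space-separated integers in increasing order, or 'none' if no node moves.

Answer: 4 5

Derivation:
Old toposort: [0, 3, 4, 5, 6, 1, 2]
Added edge 5->4
Recompute Kahn (smallest-id tiebreak):
  initial in-degrees: [0, 3, 1, 0, 1, 2, 1]
  ready (indeg=0): [0, 3]
  pop 0: indeg[1]->2; indeg[5]->1 | ready=[3] | order so far=[0]
  pop 3: indeg[5]->0; indeg[6]->0 | ready=[5, 6] | order so far=[0, 3]
  pop 5: indeg[4]->0 | ready=[4, 6] | order so far=[0, 3, 5]
  pop 4: indeg[1]->1 | ready=[6] | order so far=[0, 3, 5, 4]
  pop 6: indeg[1]->0 | ready=[1] | order so far=[0, 3, 5, 4, 6]
  pop 1: indeg[2]->0 | ready=[2] | order so far=[0, 3, 5, 4, 6, 1]
  pop 2: no out-edges | ready=[] | order so far=[0, 3, 5, 4, 6, 1, 2]
New canonical toposort: [0, 3, 5, 4, 6, 1, 2]
Compare positions:
  Node 0: index 0 -> 0 (same)
  Node 1: index 5 -> 5 (same)
  Node 2: index 6 -> 6 (same)
  Node 3: index 1 -> 1 (same)
  Node 4: index 2 -> 3 (moved)
  Node 5: index 3 -> 2 (moved)
  Node 6: index 4 -> 4 (same)
Nodes that changed position: 4 5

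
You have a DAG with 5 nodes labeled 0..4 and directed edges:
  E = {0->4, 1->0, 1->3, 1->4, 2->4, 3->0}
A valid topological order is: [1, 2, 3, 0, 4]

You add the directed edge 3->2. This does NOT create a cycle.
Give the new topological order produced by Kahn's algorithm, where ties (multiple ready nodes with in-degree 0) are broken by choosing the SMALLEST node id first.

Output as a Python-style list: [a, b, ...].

Old toposort: [1, 2, 3, 0, 4]
Added edge: 3->2
Position of 3 (2) > position of 2 (1). Must reorder: 3 must now come before 2.
Run Kahn's algorithm (break ties by smallest node id):
  initial in-degrees: [2, 0, 1, 1, 3]
  ready (indeg=0): [1]
  pop 1: indeg[0]->1; indeg[3]->0; indeg[4]->2 | ready=[3] | order so far=[1]
  pop 3: indeg[0]->0; indeg[2]->0 | ready=[0, 2] | order so far=[1, 3]
  pop 0: indeg[4]->1 | ready=[2] | order so far=[1, 3, 0]
  pop 2: indeg[4]->0 | ready=[4] | order so far=[1, 3, 0, 2]
  pop 4: no out-edges | ready=[] | order so far=[1, 3, 0, 2, 4]
  Result: [1, 3, 0, 2, 4]

Answer: [1, 3, 0, 2, 4]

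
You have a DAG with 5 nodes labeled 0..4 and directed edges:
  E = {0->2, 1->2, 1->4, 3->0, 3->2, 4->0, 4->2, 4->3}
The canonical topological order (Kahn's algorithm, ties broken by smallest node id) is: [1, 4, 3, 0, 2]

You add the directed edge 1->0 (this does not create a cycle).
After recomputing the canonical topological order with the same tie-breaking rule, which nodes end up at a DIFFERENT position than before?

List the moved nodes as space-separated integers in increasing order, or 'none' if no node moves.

Answer: none

Derivation:
Old toposort: [1, 4, 3, 0, 2]
Added edge 1->0
Recompute Kahn (smallest-id tiebreak):
  initial in-degrees: [3, 0, 4, 1, 1]
  ready (indeg=0): [1]
  pop 1: indeg[0]->2; indeg[2]->3; indeg[4]->0 | ready=[4] | order so far=[1]
  pop 4: indeg[0]->1; indeg[2]->2; indeg[3]->0 | ready=[3] | order so far=[1, 4]
  pop 3: indeg[0]->0; indeg[2]->1 | ready=[0] | order so far=[1, 4, 3]
  pop 0: indeg[2]->0 | ready=[2] | order so far=[1, 4, 3, 0]
  pop 2: no out-edges | ready=[] | order so far=[1, 4, 3, 0, 2]
New canonical toposort: [1, 4, 3, 0, 2]
Compare positions:
  Node 0: index 3 -> 3 (same)
  Node 1: index 0 -> 0 (same)
  Node 2: index 4 -> 4 (same)
  Node 3: index 2 -> 2 (same)
  Node 4: index 1 -> 1 (same)
Nodes that changed position: none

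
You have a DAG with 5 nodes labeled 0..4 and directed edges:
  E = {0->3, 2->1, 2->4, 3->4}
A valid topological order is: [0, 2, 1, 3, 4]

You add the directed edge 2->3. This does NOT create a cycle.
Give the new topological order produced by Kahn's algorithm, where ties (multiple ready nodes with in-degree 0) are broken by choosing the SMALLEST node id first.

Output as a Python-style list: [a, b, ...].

Answer: [0, 2, 1, 3, 4]

Derivation:
Old toposort: [0, 2, 1, 3, 4]
Added edge: 2->3
Position of 2 (1) < position of 3 (3). Old order still valid.
Run Kahn's algorithm (break ties by smallest node id):
  initial in-degrees: [0, 1, 0, 2, 2]
  ready (indeg=0): [0, 2]
  pop 0: indeg[3]->1 | ready=[2] | order so far=[0]
  pop 2: indeg[1]->0; indeg[3]->0; indeg[4]->1 | ready=[1, 3] | order so far=[0, 2]
  pop 1: no out-edges | ready=[3] | order so far=[0, 2, 1]
  pop 3: indeg[4]->0 | ready=[4] | order so far=[0, 2, 1, 3]
  pop 4: no out-edges | ready=[] | order so far=[0, 2, 1, 3, 4]
  Result: [0, 2, 1, 3, 4]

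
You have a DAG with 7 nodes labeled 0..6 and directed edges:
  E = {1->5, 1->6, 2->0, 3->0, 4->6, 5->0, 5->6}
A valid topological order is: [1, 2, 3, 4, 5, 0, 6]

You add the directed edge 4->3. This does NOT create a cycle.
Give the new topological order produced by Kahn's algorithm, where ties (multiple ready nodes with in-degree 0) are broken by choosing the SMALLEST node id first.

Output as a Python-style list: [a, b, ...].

Answer: [1, 2, 4, 3, 5, 0, 6]

Derivation:
Old toposort: [1, 2, 3, 4, 5, 0, 6]
Added edge: 4->3
Position of 4 (3) > position of 3 (2). Must reorder: 4 must now come before 3.
Run Kahn's algorithm (break ties by smallest node id):
  initial in-degrees: [3, 0, 0, 1, 0, 1, 3]
  ready (indeg=0): [1, 2, 4]
  pop 1: indeg[5]->0; indeg[6]->2 | ready=[2, 4, 5] | order so far=[1]
  pop 2: indeg[0]->2 | ready=[4, 5] | order so far=[1, 2]
  pop 4: indeg[3]->0; indeg[6]->1 | ready=[3, 5] | order so far=[1, 2, 4]
  pop 3: indeg[0]->1 | ready=[5] | order so far=[1, 2, 4, 3]
  pop 5: indeg[0]->0; indeg[6]->0 | ready=[0, 6] | order so far=[1, 2, 4, 3, 5]
  pop 0: no out-edges | ready=[6] | order so far=[1, 2, 4, 3, 5, 0]
  pop 6: no out-edges | ready=[] | order so far=[1, 2, 4, 3, 5, 0, 6]
  Result: [1, 2, 4, 3, 5, 0, 6]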